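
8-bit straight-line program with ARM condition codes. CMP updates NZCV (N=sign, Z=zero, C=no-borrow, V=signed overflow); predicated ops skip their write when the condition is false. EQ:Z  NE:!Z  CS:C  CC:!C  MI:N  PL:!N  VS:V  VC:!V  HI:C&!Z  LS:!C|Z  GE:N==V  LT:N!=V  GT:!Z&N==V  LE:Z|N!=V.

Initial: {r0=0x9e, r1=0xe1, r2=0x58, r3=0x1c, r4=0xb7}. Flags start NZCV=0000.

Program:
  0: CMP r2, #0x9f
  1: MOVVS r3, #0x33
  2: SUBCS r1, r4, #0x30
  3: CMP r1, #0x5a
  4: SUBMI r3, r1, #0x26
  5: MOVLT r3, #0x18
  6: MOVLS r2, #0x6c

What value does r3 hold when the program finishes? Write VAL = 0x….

VAL = 0x18

0: ✓ CMP  NZCV=1001
1: ✓ MOVVS  r3←0x33
2: · SUBCS
3: ✓ CMP  NZCV=1010
4: ✓ SUBMI  r3←0xbb
5: ✓ MOVLT  r3←0x18
6: · MOVLS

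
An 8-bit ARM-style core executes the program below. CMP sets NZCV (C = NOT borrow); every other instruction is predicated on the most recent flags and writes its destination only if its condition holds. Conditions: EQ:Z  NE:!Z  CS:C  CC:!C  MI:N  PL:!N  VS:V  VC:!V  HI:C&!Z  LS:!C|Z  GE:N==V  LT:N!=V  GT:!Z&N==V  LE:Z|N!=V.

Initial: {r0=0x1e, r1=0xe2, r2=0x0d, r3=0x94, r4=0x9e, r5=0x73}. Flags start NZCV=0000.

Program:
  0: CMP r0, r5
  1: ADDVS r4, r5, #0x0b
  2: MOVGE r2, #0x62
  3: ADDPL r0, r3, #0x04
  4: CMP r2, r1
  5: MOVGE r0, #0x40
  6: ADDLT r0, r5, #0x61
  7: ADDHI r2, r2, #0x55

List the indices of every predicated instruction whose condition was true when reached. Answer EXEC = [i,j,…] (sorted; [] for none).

[0] flags=1000 → (cmp)
[1] flags=1000 VS?F → skip
[2] flags=1000 GE?F → skip
[3] flags=1000 PL?F → skip
[4] flags=0000 → (cmp)
[5] flags=0000 GE?T → r0=0x40
[6] flags=0000 LT?F → skip
[7] flags=0000 HI?F → skip

EXEC = [5]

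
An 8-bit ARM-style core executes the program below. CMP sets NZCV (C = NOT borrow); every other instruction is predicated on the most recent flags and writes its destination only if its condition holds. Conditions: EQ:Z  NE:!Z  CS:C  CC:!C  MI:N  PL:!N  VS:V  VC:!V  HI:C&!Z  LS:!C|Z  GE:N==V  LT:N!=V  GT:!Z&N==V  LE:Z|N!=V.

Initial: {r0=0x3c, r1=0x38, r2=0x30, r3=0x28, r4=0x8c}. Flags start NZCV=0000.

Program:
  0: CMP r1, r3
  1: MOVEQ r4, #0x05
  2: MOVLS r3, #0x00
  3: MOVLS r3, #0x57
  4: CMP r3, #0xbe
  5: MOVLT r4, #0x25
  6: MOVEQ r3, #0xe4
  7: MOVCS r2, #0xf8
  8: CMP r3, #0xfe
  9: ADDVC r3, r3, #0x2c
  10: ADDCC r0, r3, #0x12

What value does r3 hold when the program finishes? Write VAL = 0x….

VAL = 0x54

[0] flags=0010 → (cmp)
[1] flags=0010 EQ?F → skip
[2] flags=0010 LS?F → skip
[3] flags=0010 LS?F → skip
[4] flags=0000 → (cmp)
[5] flags=0000 LT?F → skip
[6] flags=0000 EQ?F → skip
[7] flags=0000 CS?F → skip
[8] flags=0000 → (cmp)
[9] flags=0000 VC?T → r3=0x54
[10] flags=0000 CC?T → r0=0x66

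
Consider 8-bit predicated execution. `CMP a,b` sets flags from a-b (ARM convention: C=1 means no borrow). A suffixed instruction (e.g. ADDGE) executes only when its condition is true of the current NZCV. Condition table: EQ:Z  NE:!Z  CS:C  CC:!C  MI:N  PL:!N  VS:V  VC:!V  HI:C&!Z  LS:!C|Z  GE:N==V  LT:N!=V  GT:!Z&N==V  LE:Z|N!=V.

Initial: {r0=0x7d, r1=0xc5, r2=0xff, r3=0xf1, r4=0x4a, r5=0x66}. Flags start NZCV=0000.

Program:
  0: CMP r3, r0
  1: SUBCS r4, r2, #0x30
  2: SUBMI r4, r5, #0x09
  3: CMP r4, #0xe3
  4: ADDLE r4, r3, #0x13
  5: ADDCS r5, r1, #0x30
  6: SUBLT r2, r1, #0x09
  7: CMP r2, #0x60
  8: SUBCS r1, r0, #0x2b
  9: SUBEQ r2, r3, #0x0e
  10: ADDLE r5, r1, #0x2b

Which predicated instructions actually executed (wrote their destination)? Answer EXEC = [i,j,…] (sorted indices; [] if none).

0: ✓ CMP  NZCV=0011
1: ✓ SUBCS  r4←0xcf
2: · SUBMI
3: ✓ CMP  NZCV=1000
4: ✓ ADDLE  r4←0x04
5: · ADDCS
6: ✓ SUBLT  r2←0xbc
7: ✓ CMP  NZCV=0011
8: ✓ SUBCS  r1←0x52
9: · SUBEQ
10: ✓ ADDLE  r5←0x7d

EXEC = [1,4,6,8,10]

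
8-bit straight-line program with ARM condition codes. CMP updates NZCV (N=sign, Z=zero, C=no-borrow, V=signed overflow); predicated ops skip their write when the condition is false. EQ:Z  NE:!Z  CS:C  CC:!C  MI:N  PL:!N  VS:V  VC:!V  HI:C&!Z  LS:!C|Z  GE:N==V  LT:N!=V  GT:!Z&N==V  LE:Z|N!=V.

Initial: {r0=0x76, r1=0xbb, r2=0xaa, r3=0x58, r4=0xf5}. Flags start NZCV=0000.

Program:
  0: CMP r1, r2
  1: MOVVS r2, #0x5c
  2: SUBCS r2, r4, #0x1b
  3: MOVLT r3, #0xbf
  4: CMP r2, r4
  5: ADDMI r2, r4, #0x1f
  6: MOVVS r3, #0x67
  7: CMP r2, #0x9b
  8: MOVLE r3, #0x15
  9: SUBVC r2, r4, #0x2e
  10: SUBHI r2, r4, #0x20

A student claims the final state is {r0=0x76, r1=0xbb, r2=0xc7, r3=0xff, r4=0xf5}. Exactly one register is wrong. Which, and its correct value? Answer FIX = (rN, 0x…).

FIX = (r3, 0x58)

0: ✓ CMP  NZCV=0010
1: · MOVVS
2: ✓ SUBCS  r2←0xda
3: · MOVLT
4: ✓ CMP  NZCV=1000
5: ✓ ADDMI  r2←0x14
6: · MOVVS
7: ✓ CMP  NZCV=0000
8: · MOVLE
9: ✓ SUBVC  r2←0xc7
10: · SUBHI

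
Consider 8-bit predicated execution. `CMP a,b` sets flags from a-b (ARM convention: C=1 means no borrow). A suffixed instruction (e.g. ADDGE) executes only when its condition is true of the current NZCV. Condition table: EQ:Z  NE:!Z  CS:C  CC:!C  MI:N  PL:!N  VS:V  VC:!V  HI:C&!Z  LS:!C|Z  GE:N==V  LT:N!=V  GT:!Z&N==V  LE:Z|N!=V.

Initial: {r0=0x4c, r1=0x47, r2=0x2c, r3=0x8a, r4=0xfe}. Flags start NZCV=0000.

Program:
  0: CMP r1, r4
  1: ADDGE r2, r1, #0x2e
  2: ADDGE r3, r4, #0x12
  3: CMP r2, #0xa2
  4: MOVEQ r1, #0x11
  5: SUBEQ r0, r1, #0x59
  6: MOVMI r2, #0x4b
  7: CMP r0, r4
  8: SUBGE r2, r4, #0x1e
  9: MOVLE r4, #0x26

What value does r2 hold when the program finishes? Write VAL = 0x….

[0] flags=0000 → (cmp)
[1] flags=0000 GE?T → r2=0x75
[2] flags=0000 GE?T → r3=0x10
[3] flags=1001 → (cmp)
[4] flags=1001 EQ?F → skip
[5] flags=1001 EQ?F → skip
[6] flags=1001 MI?T → r2=0x4b
[7] flags=0000 → (cmp)
[8] flags=0000 GE?T → r2=0xe0
[9] flags=0000 LE?F → skip

VAL = 0xe0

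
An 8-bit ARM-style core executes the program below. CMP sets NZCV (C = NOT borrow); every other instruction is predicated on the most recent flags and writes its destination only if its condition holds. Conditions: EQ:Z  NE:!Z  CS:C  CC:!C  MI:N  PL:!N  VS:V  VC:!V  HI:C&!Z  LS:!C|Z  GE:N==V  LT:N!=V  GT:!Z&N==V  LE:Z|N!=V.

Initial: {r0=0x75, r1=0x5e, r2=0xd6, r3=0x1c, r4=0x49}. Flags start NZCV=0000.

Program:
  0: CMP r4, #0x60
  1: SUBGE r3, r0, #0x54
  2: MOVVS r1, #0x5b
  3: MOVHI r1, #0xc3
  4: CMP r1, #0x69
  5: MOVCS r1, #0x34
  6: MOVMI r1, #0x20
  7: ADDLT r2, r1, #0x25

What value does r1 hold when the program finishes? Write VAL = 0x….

[0] flags=1000 → (cmp)
[1] flags=1000 GE?F → skip
[2] flags=1000 VS?F → skip
[3] flags=1000 HI?F → skip
[4] flags=1000 → (cmp)
[5] flags=1000 CS?F → skip
[6] flags=1000 MI?T → r1=0x20
[7] flags=1000 LT?T → r2=0x45

VAL = 0x20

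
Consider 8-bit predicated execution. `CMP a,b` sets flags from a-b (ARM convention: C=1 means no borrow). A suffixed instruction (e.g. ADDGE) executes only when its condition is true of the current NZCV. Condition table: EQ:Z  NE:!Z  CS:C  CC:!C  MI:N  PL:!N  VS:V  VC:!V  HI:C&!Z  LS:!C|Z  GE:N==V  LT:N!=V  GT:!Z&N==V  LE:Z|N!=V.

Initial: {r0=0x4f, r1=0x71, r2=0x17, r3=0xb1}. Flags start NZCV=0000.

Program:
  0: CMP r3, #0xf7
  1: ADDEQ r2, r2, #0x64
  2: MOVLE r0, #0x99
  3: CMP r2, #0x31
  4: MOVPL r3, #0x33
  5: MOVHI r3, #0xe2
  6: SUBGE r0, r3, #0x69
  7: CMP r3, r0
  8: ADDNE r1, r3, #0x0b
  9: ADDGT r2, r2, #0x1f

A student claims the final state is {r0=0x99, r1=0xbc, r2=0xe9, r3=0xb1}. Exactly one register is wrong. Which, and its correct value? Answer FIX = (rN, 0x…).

[0] flags=1000 → (cmp)
[1] flags=1000 EQ?F → skip
[2] flags=1000 LE?T → r0=0x99
[3] flags=1000 → (cmp)
[4] flags=1000 PL?F → skip
[5] flags=1000 HI?F → skip
[6] flags=1000 GE?F → skip
[7] flags=0010 → (cmp)
[8] flags=0010 NE?T → r1=0xbc
[9] flags=0010 GT?T → r2=0x36

FIX = (r2, 0x36)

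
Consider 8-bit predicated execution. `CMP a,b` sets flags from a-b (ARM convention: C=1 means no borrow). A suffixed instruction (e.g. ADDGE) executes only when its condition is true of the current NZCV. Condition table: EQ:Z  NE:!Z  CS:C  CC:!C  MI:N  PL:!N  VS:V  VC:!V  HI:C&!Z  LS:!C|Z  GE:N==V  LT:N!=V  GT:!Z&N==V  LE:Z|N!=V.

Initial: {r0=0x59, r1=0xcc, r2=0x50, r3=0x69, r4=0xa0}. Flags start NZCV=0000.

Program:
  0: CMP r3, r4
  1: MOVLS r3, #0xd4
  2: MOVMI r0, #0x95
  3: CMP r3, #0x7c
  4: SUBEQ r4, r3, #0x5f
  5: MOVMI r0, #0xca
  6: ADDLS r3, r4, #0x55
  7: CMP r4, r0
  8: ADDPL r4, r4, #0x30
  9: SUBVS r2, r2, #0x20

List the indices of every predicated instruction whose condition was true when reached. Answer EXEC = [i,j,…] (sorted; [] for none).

EXEC = [1,2,8]

0: ✓ CMP  NZCV=1001
1: ✓ MOVLS  r3←0xd4
2: ✓ MOVMI  r0←0x95
3: ✓ CMP  NZCV=0011
4: · SUBEQ
5: · MOVMI
6: · ADDLS
7: ✓ CMP  NZCV=0010
8: ✓ ADDPL  r4←0xd0
9: · SUBVS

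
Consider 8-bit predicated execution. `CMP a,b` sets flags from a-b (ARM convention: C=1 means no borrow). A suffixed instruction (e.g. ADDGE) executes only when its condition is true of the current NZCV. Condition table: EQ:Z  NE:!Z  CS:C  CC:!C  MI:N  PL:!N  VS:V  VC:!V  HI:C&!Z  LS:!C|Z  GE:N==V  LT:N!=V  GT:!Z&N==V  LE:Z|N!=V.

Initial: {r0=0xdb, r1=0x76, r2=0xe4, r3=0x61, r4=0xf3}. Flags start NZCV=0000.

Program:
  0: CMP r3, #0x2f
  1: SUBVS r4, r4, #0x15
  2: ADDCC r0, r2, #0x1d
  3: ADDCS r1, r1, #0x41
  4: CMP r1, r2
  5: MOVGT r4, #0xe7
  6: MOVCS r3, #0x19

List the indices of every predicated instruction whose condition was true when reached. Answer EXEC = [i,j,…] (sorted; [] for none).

[0] flags=0010 → (cmp)
[1] flags=0010 VS?F → skip
[2] flags=0010 CC?F → skip
[3] flags=0010 CS?T → r1=0xb7
[4] flags=1000 → (cmp)
[5] flags=1000 GT?F → skip
[6] flags=1000 CS?F → skip

EXEC = [3]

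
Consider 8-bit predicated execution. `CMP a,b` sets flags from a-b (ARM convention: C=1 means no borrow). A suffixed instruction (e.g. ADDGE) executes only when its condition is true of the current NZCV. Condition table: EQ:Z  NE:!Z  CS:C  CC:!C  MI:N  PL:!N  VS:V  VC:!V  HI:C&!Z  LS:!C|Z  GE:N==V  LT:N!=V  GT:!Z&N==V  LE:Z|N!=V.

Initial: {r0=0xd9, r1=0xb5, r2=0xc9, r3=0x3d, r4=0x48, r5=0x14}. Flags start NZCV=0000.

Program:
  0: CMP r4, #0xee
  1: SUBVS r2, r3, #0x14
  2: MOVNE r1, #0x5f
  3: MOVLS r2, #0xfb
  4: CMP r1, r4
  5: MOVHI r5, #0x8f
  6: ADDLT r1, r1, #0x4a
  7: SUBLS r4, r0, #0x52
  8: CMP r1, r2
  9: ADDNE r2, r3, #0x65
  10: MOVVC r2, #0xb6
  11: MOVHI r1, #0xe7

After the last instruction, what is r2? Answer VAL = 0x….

VAL = 0xb6

0: ✓ CMP  NZCV=0000
1: · SUBVS
2: ✓ MOVNE  r1←0x5f
3: ✓ MOVLS  r2←0xfb
4: ✓ CMP  NZCV=0010
5: ✓ MOVHI  r5←0x8f
6: · ADDLT
7: · SUBLS
8: ✓ CMP  NZCV=0000
9: ✓ ADDNE  r2←0xa2
10: ✓ MOVVC  r2←0xb6
11: · MOVHI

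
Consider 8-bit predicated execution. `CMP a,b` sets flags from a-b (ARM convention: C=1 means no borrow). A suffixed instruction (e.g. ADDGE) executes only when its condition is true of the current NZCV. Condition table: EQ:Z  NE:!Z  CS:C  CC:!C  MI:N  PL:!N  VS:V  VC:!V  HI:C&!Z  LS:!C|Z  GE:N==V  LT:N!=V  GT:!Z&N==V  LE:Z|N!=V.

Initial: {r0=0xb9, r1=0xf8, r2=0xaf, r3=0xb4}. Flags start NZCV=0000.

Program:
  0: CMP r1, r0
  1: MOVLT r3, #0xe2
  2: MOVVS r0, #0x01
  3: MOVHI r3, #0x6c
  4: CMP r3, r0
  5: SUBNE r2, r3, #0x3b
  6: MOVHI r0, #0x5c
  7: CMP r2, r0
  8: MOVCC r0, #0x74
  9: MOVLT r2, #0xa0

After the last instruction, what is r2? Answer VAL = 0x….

VAL = 0x31

0: ✓ CMP  NZCV=0010
1: · MOVLT
2: · MOVVS
3: ✓ MOVHI  r3←0x6c
4: ✓ CMP  NZCV=1001
5: ✓ SUBNE  r2←0x31
6: · MOVHI
7: ✓ CMP  NZCV=0000
8: ✓ MOVCC  r0←0x74
9: · MOVLT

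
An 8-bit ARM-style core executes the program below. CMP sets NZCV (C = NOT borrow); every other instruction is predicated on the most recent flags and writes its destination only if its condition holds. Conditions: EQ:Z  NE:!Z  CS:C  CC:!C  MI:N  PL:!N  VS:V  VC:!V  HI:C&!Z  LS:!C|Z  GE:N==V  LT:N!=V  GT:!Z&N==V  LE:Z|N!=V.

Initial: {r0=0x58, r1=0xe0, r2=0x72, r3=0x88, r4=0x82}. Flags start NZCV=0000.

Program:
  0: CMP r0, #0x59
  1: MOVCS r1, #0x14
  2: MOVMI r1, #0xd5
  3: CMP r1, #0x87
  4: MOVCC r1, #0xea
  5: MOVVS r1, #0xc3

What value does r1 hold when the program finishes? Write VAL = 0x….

[0] flags=1000 → (cmp)
[1] flags=1000 CS?F → skip
[2] flags=1000 MI?T → r1=0xd5
[3] flags=0010 → (cmp)
[4] flags=0010 CC?F → skip
[5] flags=0010 VS?F → skip

VAL = 0xd5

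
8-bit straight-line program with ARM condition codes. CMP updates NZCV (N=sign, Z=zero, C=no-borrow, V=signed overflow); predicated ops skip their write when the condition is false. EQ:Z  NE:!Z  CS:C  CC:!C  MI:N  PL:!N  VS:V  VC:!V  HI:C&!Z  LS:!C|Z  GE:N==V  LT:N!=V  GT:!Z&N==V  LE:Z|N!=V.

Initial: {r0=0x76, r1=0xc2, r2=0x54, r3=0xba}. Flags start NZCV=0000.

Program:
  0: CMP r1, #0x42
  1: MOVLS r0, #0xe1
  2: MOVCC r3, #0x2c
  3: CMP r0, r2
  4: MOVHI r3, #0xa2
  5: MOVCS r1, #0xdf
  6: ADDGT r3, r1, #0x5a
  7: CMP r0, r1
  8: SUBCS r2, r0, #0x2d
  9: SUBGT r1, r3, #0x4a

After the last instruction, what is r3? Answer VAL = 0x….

0: ✓ CMP  NZCV=1010
1: · MOVLS
2: · MOVCC
3: ✓ CMP  NZCV=0010
4: ✓ MOVHI  r3←0xa2
5: ✓ MOVCS  r1←0xdf
6: ✓ ADDGT  r3←0x39
7: ✓ CMP  NZCV=1001
8: · SUBCS
9: ✓ SUBGT  r1←0xef

VAL = 0x39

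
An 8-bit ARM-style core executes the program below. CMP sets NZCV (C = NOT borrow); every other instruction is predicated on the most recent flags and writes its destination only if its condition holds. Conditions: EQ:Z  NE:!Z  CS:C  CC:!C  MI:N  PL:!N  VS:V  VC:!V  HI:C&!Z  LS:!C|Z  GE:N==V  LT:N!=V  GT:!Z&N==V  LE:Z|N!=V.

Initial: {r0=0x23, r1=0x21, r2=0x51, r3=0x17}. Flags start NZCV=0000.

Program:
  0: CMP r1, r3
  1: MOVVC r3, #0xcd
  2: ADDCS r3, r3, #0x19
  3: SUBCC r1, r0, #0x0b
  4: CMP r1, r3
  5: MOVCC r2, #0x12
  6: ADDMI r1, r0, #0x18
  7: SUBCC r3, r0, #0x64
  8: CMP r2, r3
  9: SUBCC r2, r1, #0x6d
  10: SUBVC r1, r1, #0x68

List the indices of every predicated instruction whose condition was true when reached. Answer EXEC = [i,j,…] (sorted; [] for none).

EXEC = [1,2,5,7,9,10]

[0] flags=0010 → (cmp)
[1] flags=0010 VC?T → r3=0xcd
[2] flags=0010 CS?T → r3=0xe6
[3] flags=0010 CC?F → skip
[4] flags=0000 → (cmp)
[5] flags=0000 CC?T → r2=0x12
[6] flags=0000 MI?F → skip
[7] flags=0000 CC?T → r3=0xbf
[8] flags=0000 → (cmp)
[9] flags=0000 CC?T → r2=0xb4
[10] flags=0000 VC?T → r1=0xb9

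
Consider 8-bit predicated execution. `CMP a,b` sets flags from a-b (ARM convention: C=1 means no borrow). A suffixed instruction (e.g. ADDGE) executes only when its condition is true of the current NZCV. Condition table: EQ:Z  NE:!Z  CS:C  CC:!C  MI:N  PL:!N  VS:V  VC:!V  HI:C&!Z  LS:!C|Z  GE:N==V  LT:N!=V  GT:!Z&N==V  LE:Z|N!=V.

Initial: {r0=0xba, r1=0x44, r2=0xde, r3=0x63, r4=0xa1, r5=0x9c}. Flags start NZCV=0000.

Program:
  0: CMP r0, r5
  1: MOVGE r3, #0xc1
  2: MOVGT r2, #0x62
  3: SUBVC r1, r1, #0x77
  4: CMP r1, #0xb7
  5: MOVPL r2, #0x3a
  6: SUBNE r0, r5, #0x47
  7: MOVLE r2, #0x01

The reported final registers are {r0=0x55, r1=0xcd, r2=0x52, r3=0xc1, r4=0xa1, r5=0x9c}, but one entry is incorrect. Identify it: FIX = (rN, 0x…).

[0] flags=0010 → (cmp)
[1] flags=0010 GE?T → r3=0xc1
[2] flags=0010 GT?T → r2=0x62
[3] flags=0010 VC?T → r1=0xcd
[4] flags=0010 → (cmp)
[5] flags=0010 PL?T → r2=0x3a
[6] flags=0010 NE?T → r0=0x55
[7] flags=0010 LE?F → skip

FIX = (r2, 0x3a)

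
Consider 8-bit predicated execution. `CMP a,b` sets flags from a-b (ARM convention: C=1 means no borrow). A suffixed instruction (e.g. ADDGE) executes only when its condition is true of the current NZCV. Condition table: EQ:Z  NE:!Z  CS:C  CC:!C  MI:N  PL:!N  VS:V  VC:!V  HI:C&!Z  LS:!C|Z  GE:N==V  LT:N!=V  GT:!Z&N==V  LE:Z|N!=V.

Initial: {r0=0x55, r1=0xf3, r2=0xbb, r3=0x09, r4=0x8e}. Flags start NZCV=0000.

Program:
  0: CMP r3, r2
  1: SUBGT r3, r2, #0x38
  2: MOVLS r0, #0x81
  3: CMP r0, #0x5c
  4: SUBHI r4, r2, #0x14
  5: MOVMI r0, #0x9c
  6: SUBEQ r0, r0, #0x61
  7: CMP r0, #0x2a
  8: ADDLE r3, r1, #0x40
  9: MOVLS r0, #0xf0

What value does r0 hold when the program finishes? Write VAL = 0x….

[0] flags=0000 → (cmp)
[1] flags=0000 GT?T → r3=0x83
[2] flags=0000 LS?T → r0=0x81
[3] flags=0011 → (cmp)
[4] flags=0011 HI?T → r4=0xa7
[5] flags=0011 MI?F → skip
[6] flags=0011 EQ?F → skip
[7] flags=0011 → (cmp)
[8] flags=0011 LE?T → r3=0x33
[9] flags=0011 LS?F → skip

VAL = 0x81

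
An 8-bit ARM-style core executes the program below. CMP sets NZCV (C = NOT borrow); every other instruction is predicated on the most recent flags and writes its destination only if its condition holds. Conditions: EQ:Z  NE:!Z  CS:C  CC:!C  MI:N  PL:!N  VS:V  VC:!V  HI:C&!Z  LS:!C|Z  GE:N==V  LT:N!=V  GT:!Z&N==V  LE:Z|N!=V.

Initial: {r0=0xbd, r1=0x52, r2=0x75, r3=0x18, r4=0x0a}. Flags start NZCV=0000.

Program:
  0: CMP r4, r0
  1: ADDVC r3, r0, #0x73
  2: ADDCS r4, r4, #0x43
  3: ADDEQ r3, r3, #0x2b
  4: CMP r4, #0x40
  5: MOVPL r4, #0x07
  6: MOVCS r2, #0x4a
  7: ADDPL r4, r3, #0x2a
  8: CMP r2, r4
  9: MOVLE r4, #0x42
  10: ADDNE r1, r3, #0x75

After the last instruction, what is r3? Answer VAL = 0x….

VAL = 0x30

[0] flags=0000 → (cmp)
[1] flags=0000 VC?T → r3=0x30
[2] flags=0000 CS?F → skip
[3] flags=0000 EQ?F → skip
[4] flags=1000 → (cmp)
[5] flags=1000 PL?F → skip
[6] flags=1000 CS?F → skip
[7] flags=1000 PL?F → skip
[8] flags=0010 → (cmp)
[9] flags=0010 LE?F → skip
[10] flags=0010 NE?T → r1=0xa5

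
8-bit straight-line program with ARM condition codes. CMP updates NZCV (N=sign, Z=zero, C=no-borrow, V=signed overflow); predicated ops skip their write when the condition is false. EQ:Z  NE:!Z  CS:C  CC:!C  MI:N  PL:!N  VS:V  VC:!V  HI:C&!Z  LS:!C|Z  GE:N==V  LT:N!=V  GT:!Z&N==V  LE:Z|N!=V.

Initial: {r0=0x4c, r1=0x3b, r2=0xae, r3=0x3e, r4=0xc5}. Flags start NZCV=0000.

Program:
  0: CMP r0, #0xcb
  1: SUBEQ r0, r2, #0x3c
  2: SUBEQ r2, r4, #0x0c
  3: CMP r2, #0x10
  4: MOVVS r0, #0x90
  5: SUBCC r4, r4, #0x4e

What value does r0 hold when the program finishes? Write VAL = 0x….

0: ✓ CMP  NZCV=1001
1: · SUBEQ
2: · SUBEQ
3: ✓ CMP  NZCV=1010
4: · MOVVS
5: · SUBCC

VAL = 0x4c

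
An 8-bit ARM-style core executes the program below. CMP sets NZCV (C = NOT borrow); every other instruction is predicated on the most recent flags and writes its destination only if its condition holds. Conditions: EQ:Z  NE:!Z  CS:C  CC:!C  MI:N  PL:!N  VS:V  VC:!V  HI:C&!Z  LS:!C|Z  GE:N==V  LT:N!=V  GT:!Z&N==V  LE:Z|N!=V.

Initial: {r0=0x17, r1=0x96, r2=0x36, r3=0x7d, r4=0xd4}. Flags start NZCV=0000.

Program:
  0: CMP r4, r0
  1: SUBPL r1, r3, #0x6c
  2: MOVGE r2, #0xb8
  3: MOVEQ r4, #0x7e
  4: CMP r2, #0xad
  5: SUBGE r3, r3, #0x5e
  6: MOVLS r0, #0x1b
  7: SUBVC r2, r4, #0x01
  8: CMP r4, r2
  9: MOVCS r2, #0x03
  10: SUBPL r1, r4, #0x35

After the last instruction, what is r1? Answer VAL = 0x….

[0] flags=1010 → (cmp)
[1] flags=1010 PL?F → skip
[2] flags=1010 GE?F → skip
[3] flags=1010 EQ?F → skip
[4] flags=1001 → (cmp)
[5] flags=1001 GE?T → r3=0x1f
[6] flags=1001 LS?T → r0=0x1b
[7] flags=1001 VC?F → skip
[8] flags=1010 → (cmp)
[9] flags=1010 CS?T → r2=0x03
[10] flags=1010 PL?F → skip

VAL = 0x96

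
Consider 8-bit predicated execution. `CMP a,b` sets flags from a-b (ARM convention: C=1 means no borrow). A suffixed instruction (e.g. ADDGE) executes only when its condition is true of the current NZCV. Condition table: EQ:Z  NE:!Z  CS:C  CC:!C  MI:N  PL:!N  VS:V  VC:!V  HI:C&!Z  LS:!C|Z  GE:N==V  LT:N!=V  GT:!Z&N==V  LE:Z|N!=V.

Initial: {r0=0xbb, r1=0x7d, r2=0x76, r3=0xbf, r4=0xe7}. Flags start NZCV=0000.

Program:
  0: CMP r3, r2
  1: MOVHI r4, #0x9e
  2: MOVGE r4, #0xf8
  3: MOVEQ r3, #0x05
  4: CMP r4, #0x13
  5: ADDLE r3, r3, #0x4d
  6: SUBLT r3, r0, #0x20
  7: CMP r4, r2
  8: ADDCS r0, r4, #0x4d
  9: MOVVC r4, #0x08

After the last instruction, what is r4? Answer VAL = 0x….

0: ✓ CMP  NZCV=0011
1: ✓ MOVHI  r4←0x9e
2: · MOVGE
3: · MOVEQ
4: ✓ CMP  NZCV=1010
5: ✓ ADDLE  r3←0x0c
6: ✓ SUBLT  r3←0x9b
7: ✓ CMP  NZCV=0011
8: ✓ ADDCS  r0←0xeb
9: · MOVVC

VAL = 0x9e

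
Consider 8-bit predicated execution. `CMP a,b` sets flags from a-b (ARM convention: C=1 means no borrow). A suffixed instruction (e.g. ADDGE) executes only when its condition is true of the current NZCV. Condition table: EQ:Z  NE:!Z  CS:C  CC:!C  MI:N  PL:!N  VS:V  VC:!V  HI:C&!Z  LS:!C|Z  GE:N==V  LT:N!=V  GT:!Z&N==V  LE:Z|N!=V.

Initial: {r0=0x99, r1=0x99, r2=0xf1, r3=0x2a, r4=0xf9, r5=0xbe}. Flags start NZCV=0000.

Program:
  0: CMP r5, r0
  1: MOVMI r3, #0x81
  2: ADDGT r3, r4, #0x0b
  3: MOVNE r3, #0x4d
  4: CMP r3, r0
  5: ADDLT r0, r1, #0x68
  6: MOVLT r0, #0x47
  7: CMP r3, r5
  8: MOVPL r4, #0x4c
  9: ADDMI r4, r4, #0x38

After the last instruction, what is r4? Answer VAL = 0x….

VAL = 0x31

[0] flags=0010 → (cmp)
[1] flags=0010 MI?F → skip
[2] flags=0010 GT?T → r3=0x04
[3] flags=0010 NE?T → r3=0x4d
[4] flags=1001 → (cmp)
[5] flags=1001 LT?F → skip
[6] flags=1001 LT?F → skip
[7] flags=1001 → (cmp)
[8] flags=1001 PL?F → skip
[9] flags=1001 MI?T → r4=0x31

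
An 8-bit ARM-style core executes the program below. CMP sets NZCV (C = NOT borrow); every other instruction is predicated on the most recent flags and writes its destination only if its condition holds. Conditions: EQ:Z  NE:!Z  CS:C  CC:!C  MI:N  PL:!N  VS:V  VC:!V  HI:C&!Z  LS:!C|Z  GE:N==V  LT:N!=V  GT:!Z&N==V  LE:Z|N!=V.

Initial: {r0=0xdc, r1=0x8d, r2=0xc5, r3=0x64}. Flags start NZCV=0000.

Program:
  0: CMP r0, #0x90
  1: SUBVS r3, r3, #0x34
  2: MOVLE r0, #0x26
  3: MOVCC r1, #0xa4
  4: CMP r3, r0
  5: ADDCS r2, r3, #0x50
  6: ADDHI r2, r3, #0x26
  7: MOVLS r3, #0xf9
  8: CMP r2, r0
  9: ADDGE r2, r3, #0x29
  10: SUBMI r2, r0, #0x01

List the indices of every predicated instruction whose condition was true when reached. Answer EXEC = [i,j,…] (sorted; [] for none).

0: ✓ CMP  NZCV=0010
1: · SUBVS
2: · MOVLE
3: · MOVCC
4: ✓ CMP  NZCV=1001
5: · ADDCS
6: · ADDHI
7: ✓ MOVLS  r3←0xf9
8: ✓ CMP  NZCV=1000
9: · ADDGE
10: ✓ SUBMI  r2←0xdb

EXEC = [7,10]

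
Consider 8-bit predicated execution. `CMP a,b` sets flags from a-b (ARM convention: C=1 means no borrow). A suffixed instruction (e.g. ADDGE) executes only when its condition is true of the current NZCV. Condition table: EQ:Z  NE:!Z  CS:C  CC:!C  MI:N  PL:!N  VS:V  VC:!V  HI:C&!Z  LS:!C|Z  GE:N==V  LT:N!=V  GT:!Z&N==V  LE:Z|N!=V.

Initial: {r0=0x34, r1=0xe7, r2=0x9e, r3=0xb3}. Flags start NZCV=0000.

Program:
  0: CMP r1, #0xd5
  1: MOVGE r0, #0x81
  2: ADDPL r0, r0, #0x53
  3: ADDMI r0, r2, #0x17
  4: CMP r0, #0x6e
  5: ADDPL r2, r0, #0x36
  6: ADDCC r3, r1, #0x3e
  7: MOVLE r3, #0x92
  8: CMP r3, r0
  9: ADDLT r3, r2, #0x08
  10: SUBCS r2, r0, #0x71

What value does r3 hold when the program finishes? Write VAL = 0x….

0: ✓ CMP  NZCV=0010
1: ✓ MOVGE  r0←0x81
2: ✓ ADDPL  r0←0xd4
3: · ADDMI
4: ✓ CMP  NZCV=0011
5: ✓ ADDPL  r2←0x0a
6: · ADDCC
7: ✓ MOVLE  r3←0x92
8: ✓ CMP  NZCV=1000
9: ✓ ADDLT  r3←0x12
10: · SUBCS

VAL = 0x12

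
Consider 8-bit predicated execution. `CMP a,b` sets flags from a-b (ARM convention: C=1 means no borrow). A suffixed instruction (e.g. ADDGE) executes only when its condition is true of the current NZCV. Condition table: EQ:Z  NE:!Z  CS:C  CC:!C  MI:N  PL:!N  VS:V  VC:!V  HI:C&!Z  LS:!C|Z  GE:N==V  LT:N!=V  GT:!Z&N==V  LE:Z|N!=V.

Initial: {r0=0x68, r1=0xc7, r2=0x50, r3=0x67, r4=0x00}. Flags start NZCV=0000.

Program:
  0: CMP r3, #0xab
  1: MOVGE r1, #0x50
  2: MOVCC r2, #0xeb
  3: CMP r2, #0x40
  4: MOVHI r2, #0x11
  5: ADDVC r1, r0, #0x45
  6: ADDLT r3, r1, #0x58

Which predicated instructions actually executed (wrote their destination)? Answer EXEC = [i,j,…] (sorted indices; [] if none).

[0] flags=1001 → (cmp)
[1] flags=1001 GE?T → r1=0x50
[2] flags=1001 CC?T → r2=0xeb
[3] flags=1010 → (cmp)
[4] flags=1010 HI?T → r2=0x11
[5] flags=1010 VC?T → r1=0xad
[6] flags=1010 LT?T → r3=0x05

EXEC = [1,2,4,5,6]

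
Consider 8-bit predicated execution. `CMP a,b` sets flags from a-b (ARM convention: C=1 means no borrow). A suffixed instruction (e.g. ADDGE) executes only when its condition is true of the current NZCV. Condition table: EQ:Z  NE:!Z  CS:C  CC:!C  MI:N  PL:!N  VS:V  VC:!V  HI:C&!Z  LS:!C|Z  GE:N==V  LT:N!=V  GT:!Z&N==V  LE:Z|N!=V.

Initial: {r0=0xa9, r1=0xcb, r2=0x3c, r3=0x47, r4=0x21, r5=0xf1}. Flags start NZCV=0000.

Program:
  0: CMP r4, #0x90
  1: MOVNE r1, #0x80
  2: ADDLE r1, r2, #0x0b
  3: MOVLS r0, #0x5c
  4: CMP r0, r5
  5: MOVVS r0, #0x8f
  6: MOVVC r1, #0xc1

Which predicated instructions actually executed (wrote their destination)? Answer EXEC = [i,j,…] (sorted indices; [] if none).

EXEC = [1,3,6]

[0] flags=1001 → (cmp)
[1] flags=1001 NE?T → r1=0x80
[2] flags=1001 LE?F → skip
[3] flags=1001 LS?T → r0=0x5c
[4] flags=0000 → (cmp)
[5] flags=0000 VS?F → skip
[6] flags=0000 VC?T → r1=0xc1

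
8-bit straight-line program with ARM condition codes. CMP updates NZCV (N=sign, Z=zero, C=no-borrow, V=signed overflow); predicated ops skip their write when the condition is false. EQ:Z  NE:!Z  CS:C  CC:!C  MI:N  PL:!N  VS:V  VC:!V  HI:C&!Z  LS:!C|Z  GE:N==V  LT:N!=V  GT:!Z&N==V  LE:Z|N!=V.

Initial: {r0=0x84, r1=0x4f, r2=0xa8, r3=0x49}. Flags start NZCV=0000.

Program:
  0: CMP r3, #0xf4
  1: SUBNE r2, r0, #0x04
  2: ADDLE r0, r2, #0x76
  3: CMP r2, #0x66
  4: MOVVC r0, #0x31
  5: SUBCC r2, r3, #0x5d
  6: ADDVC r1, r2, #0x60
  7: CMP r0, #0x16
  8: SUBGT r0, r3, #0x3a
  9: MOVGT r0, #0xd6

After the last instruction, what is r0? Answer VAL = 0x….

VAL = 0x84

0: ✓ CMP  NZCV=0000
1: ✓ SUBNE  r2←0x80
2: · ADDLE
3: ✓ CMP  NZCV=0011
4: · MOVVC
5: · SUBCC
6: · ADDVC
7: ✓ CMP  NZCV=0011
8: · SUBGT
9: · MOVGT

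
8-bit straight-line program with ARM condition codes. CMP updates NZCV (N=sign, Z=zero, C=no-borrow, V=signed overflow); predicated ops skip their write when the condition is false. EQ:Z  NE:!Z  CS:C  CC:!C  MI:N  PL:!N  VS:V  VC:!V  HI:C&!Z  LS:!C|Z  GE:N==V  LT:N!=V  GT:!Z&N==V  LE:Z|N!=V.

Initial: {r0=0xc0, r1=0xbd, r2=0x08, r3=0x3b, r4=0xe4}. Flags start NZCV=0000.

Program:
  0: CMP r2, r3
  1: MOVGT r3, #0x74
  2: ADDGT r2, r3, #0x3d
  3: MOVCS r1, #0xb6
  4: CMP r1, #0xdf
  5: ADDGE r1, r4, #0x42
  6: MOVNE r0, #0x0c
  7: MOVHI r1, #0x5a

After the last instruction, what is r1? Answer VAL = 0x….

VAL = 0xbd

0: ✓ CMP  NZCV=1000
1: · MOVGT
2: · ADDGT
3: · MOVCS
4: ✓ CMP  NZCV=1000
5: · ADDGE
6: ✓ MOVNE  r0←0x0c
7: · MOVHI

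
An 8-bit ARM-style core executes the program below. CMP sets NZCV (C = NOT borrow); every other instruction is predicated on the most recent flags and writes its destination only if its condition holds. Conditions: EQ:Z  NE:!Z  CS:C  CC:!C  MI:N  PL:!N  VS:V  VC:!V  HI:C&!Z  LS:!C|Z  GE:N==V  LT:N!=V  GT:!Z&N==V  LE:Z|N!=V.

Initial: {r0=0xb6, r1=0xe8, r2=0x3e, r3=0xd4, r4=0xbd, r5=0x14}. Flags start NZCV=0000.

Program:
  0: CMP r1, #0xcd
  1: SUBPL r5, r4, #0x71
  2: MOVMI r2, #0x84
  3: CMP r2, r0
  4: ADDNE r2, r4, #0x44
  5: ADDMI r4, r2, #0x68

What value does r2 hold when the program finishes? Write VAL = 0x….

VAL = 0x01

0: ✓ CMP  NZCV=0010
1: ✓ SUBPL  r5←0x4c
2: · MOVMI
3: ✓ CMP  NZCV=1001
4: ✓ ADDNE  r2←0x01
5: ✓ ADDMI  r4←0x69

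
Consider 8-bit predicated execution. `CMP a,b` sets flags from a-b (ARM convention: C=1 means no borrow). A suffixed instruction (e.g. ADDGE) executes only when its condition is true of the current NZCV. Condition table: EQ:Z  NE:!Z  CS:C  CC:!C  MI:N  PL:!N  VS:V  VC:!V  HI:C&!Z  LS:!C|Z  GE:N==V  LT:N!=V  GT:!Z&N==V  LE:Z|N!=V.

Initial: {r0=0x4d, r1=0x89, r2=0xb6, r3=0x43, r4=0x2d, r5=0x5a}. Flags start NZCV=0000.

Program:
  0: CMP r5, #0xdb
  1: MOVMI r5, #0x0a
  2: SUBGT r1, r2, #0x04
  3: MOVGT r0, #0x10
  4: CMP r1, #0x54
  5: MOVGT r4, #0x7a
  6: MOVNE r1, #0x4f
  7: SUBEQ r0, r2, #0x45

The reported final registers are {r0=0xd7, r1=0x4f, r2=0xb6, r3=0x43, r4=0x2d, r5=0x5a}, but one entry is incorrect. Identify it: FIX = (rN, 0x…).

[0] flags=0000 → (cmp)
[1] flags=0000 MI?F → skip
[2] flags=0000 GT?T → r1=0xb2
[3] flags=0000 GT?T → r0=0x10
[4] flags=0011 → (cmp)
[5] flags=0011 GT?F → skip
[6] flags=0011 NE?T → r1=0x4f
[7] flags=0011 EQ?F → skip

FIX = (r0, 0x10)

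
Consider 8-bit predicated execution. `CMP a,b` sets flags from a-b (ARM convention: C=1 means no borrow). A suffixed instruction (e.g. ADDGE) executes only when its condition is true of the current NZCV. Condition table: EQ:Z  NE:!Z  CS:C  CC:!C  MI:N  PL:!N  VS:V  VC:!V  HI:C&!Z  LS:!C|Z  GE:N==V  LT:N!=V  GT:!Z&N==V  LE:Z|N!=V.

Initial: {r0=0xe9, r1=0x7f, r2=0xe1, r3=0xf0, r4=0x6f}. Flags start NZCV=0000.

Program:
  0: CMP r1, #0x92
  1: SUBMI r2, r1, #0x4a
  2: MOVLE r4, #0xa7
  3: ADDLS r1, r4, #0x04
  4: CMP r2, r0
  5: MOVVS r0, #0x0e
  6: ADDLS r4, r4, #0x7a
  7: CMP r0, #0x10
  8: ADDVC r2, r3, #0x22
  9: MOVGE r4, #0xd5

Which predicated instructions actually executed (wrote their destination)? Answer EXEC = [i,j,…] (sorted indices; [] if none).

EXEC = [1,3,6,8]

0: ✓ CMP  NZCV=1001
1: ✓ SUBMI  r2←0x35
2: · MOVLE
3: ✓ ADDLS  r1←0x73
4: ✓ CMP  NZCV=0000
5: · MOVVS
6: ✓ ADDLS  r4←0xe9
7: ✓ CMP  NZCV=1010
8: ✓ ADDVC  r2←0x12
9: · MOVGE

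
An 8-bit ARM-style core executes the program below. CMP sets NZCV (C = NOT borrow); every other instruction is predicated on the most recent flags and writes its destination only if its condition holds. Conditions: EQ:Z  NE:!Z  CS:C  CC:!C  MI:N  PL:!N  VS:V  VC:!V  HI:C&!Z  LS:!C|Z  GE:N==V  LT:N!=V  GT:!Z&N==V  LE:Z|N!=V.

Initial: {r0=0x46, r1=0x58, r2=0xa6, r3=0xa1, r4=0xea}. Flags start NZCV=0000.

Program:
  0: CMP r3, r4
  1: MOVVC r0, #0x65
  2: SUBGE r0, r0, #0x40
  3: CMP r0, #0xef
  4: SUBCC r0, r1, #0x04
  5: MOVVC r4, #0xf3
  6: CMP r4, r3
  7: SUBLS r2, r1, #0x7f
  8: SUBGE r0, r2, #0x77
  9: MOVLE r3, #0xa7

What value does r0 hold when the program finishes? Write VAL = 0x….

VAL = 0x2f

[0] flags=1000 → (cmp)
[1] flags=1000 VC?T → r0=0x65
[2] flags=1000 GE?F → skip
[3] flags=0000 → (cmp)
[4] flags=0000 CC?T → r0=0x54
[5] flags=0000 VC?T → r4=0xf3
[6] flags=0010 → (cmp)
[7] flags=0010 LS?F → skip
[8] flags=0010 GE?T → r0=0x2f
[9] flags=0010 LE?F → skip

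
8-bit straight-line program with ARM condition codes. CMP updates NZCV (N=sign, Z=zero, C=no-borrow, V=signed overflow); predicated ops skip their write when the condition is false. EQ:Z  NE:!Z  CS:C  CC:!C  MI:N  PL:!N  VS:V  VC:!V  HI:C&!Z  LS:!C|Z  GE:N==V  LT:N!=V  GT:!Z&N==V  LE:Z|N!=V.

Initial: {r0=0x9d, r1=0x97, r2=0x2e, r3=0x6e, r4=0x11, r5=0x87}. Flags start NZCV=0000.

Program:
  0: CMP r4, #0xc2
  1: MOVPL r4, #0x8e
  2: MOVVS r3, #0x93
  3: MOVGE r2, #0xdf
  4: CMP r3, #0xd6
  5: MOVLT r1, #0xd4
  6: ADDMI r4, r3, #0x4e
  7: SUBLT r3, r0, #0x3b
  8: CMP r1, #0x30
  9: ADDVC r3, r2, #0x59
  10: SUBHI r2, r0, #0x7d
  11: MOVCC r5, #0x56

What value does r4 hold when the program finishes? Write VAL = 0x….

VAL = 0xbc

[0] flags=0000 → (cmp)
[1] flags=0000 PL?T → r4=0x8e
[2] flags=0000 VS?F → skip
[3] flags=0000 GE?T → r2=0xdf
[4] flags=1001 → (cmp)
[5] flags=1001 LT?F → skip
[6] flags=1001 MI?T → r4=0xbc
[7] flags=1001 LT?F → skip
[8] flags=0011 → (cmp)
[9] flags=0011 VC?F → skip
[10] flags=0011 HI?T → r2=0x20
[11] flags=0011 CC?F → skip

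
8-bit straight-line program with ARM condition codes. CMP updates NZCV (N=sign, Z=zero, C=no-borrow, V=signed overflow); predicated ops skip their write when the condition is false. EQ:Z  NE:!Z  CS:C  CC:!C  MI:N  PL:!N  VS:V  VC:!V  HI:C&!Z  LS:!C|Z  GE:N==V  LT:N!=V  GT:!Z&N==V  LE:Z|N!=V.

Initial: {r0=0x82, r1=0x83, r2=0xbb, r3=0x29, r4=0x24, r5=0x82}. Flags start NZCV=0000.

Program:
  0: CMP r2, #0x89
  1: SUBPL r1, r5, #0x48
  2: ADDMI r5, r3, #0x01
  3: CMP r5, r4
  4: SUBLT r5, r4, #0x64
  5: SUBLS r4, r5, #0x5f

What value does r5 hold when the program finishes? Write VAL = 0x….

VAL = 0xc0

0: ✓ CMP  NZCV=0010
1: ✓ SUBPL  r1←0x3a
2: · ADDMI
3: ✓ CMP  NZCV=0011
4: ✓ SUBLT  r5←0xc0
5: · SUBLS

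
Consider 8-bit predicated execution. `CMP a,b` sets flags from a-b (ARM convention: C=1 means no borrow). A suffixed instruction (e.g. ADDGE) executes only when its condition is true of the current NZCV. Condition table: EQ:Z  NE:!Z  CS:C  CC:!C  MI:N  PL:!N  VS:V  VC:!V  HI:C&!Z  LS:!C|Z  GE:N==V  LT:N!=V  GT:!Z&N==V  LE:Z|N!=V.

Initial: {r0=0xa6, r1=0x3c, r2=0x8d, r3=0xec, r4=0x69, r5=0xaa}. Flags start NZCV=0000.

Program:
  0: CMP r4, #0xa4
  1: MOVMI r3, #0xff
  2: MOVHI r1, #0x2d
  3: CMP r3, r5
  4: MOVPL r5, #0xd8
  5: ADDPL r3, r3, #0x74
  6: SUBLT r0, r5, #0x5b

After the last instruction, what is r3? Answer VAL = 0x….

VAL = 0x73

[0] flags=1001 → (cmp)
[1] flags=1001 MI?T → r3=0xff
[2] flags=1001 HI?F → skip
[3] flags=0010 → (cmp)
[4] flags=0010 PL?T → r5=0xd8
[5] flags=0010 PL?T → r3=0x73
[6] flags=0010 LT?F → skip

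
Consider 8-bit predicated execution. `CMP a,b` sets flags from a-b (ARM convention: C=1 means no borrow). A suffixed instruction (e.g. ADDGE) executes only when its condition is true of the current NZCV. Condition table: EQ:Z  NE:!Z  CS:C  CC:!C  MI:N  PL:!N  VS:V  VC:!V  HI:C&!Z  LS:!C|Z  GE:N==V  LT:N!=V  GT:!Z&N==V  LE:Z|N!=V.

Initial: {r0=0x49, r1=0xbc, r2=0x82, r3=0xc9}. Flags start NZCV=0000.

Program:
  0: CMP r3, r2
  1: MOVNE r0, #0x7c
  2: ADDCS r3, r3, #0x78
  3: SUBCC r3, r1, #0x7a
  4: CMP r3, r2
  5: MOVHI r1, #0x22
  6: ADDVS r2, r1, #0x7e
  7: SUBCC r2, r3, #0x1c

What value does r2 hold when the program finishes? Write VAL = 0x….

[0] flags=0010 → (cmp)
[1] flags=0010 NE?T → r0=0x7c
[2] flags=0010 CS?T → r3=0x41
[3] flags=0010 CC?F → skip
[4] flags=1001 → (cmp)
[5] flags=1001 HI?F → skip
[6] flags=1001 VS?T → r2=0x3a
[7] flags=1001 CC?T → r2=0x25

VAL = 0x25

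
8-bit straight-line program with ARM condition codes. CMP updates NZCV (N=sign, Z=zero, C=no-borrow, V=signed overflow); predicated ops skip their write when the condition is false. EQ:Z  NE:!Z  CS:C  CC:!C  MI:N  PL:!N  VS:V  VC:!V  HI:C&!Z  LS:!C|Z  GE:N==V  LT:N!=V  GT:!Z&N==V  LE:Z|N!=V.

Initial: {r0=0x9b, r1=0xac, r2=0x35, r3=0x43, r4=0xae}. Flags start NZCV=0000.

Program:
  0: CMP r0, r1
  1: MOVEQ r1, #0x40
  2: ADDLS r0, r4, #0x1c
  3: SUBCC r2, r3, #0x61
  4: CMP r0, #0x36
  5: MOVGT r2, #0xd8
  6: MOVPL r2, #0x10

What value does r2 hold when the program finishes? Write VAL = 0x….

[0] flags=1000 → (cmp)
[1] flags=1000 EQ?F → skip
[2] flags=1000 LS?T → r0=0xca
[3] flags=1000 CC?T → r2=0xe2
[4] flags=1010 → (cmp)
[5] flags=1010 GT?F → skip
[6] flags=1010 PL?F → skip

VAL = 0xe2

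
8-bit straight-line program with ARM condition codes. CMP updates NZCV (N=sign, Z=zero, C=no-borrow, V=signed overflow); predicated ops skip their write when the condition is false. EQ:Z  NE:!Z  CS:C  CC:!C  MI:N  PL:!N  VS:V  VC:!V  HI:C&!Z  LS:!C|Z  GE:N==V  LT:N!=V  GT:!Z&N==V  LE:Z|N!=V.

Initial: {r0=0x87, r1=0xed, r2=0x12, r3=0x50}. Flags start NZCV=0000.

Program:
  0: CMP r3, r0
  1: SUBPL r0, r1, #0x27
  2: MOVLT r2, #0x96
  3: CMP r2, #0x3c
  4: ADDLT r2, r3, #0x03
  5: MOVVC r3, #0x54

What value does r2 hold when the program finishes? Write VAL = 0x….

[0] flags=1001 → (cmp)
[1] flags=1001 PL?F → skip
[2] flags=1001 LT?F → skip
[3] flags=1000 → (cmp)
[4] flags=1000 LT?T → r2=0x53
[5] flags=1000 VC?T → r3=0x54

VAL = 0x53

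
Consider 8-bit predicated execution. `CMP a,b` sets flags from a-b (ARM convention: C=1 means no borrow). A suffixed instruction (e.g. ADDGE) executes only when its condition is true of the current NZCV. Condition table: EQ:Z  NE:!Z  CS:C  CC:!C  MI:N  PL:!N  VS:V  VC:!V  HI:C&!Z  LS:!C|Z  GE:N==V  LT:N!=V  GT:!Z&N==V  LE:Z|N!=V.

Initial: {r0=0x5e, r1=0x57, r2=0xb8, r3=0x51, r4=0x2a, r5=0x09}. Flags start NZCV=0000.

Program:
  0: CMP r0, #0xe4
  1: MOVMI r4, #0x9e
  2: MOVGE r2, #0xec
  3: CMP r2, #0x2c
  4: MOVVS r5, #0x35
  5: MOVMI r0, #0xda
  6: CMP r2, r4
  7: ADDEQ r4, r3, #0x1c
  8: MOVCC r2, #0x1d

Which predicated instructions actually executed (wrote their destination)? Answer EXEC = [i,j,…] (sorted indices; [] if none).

EXEC = [2,5]

[0] flags=0000 → (cmp)
[1] flags=0000 MI?F → skip
[2] flags=0000 GE?T → r2=0xec
[3] flags=1010 → (cmp)
[4] flags=1010 VS?F → skip
[5] flags=1010 MI?T → r0=0xda
[6] flags=1010 → (cmp)
[7] flags=1010 EQ?F → skip
[8] flags=1010 CC?F → skip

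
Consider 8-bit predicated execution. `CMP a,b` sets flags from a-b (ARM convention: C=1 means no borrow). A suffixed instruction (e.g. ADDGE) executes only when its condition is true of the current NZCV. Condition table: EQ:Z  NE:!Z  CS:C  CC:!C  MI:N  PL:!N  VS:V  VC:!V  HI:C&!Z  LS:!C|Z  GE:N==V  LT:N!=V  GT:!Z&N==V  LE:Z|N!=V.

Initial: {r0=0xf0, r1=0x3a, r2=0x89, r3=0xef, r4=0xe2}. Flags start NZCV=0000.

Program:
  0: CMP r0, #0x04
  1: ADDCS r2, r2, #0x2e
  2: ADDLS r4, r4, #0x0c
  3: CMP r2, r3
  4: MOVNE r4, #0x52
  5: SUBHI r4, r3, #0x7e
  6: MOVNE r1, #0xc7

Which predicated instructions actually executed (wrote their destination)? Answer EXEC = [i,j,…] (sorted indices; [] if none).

EXEC = [1,4,6]

0: ✓ CMP  NZCV=1010
1: ✓ ADDCS  r2←0xb7
2: · ADDLS
3: ✓ CMP  NZCV=1000
4: ✓ MOVNE  r4←0x52
5: · SUBHI
6: ✓ MOVNE  r1←0xc7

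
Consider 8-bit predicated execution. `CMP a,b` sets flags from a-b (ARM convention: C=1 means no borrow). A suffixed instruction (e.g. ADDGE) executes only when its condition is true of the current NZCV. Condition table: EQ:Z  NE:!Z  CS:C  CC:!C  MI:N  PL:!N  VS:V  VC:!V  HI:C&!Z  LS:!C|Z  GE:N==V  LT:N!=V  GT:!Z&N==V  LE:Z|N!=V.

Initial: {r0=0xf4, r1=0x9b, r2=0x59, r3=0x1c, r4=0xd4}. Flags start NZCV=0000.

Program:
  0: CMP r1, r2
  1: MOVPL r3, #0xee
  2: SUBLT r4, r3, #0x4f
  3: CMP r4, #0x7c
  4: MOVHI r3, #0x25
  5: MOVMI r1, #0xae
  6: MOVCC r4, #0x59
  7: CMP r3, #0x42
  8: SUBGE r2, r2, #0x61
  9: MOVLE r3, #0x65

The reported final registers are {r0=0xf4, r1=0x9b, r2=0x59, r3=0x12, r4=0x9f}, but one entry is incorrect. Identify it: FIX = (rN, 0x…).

0: ✓ CMP  NZCV=0011
1: ✓ MOVPL  r3←0xee
2: ✓ SUBLT  r4←0x9f
3: ✓ CMP  NZCV=0011
4: ✓ MOVHI  r3←0x25
5: · MOVMI
6: · MOVCC
7: ✓ CMP  NZCV=1000
8: · SUBGE
9: ✓ MOVLE  r3←0x65

FIX = (r3, 0x65)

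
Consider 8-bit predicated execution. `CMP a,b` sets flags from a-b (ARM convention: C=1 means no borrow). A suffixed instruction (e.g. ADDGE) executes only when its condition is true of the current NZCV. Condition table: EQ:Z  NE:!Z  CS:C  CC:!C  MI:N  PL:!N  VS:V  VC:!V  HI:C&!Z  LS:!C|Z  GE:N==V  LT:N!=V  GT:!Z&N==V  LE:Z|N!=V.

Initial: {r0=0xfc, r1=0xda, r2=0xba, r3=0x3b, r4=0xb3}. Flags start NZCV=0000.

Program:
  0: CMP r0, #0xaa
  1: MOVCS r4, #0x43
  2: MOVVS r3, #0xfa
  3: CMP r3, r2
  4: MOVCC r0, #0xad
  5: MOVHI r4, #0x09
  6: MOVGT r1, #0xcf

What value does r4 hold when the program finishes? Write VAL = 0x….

VAL = 0x43

0: ✓ CMP  NZCV=0010
1: ✓ MOVCS  r4←0x43
2: · MOVVS
3: ✓ CMP  NZCV=1001
4: ✓ MOVCC  r0←0xad
5: · MOVHI
6: ✓ MOVGT  r1←0xcf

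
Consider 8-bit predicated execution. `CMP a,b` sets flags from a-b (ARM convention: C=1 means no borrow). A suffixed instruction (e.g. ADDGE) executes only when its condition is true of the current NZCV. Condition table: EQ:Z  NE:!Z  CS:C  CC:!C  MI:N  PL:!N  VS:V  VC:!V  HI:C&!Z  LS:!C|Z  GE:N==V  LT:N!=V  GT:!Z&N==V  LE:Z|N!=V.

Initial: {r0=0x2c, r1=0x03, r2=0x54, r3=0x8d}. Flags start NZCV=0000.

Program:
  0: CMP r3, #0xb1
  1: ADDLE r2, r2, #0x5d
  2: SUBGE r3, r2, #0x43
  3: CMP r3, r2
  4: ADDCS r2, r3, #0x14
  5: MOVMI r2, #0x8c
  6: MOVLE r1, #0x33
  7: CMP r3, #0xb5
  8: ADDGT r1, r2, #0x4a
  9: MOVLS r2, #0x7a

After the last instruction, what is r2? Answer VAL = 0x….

0: ✓ CMP  NZCV=1000
1: ✓ ADDLE  r2←0xb1
2: · SUBGE
3: ✓ CMP  NZCV=1000
4: · ADDCS
5: ✓ MOVMI  r2←0x8c
6: ✓ MOVLE  r1←0x33
7: ✓ CMP  NZCV=1000
8: · ADDGT
9: ✓ MOVLS  r2←0x7a

VAL = 0x7a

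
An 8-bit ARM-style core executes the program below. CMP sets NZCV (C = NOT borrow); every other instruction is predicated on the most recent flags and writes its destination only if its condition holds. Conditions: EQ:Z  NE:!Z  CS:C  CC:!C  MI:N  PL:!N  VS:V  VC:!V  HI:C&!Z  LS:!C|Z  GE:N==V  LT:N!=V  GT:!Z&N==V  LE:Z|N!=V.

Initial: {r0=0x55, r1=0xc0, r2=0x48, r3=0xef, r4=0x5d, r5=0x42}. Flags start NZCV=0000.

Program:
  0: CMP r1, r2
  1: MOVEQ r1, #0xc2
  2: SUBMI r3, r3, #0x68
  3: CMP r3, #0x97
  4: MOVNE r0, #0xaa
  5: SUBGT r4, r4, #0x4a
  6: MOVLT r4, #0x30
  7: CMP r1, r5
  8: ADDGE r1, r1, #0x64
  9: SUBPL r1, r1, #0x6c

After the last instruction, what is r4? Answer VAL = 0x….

0: ✓ CMP  NZCV=0011
1: · MOVEQ
2: · SUBMI
3: ✓ CMP  NZCV=0010
4: ✓ MOVNE  r0←0xaa
5: ✓ SUBGT  r4←0x13
6: · MOVLT
7: ✓ CMP  NZCV=0011
8: · ADDGE
9: ✓ SUBPL  r1←0x54

VAL = 0x13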